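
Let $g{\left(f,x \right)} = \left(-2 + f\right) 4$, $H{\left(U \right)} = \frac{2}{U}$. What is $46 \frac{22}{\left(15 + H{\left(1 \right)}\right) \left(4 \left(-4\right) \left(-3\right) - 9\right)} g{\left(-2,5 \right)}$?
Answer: $- \frac{16192}{663} \approx -24.422$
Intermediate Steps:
$g{\left(f,x \right)} = -8 + 4 f$
$46 \frac{22}{\left(15 + H{\left(1 \right)}\right) \left(4 \left(-4\right) \left(-3\right) - 9\right)} g{\left(-2,5 \right)} = 46 \frac{22}{\left(15 + \frac{2}{1}\right) \left(4 \left(-4\right) \left(-3\right) - 9\right)} \left(-8 + 4 \left(-2\right)\right) = 46 \frac{22}{\left(15 + 2 \cdot 1\right) \left(\left(-16\right) \left(-3\right) - 9\right)} \left(-8 - 8\right) = 46 \frac{22}{\left(15 + 2\right) \left(48 - 9\right)} \left(-16\right) = 46 \frac{22}{17 \cdot 39} \left(-16\right) = 46 \cdot \frac{22}{663} \left(-16\right) = \frac{1012}{663} \left(-16\right) = - \frac{16192}{663}$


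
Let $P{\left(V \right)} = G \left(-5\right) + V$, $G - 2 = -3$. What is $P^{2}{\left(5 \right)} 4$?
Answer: $400$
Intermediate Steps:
$G = -1$ ($G = 2 - 3 = -1$)
$P{\left(V \right)} = 5 + V$ ($P{\left(V \right)} = \left(-1\right) \left(-5\right) + V = 5 + V$)
$P^{2}{\left(5 \right)} 4 = \left(5 + 5\right)^{2} \cdot 4 = 10^{2} \cdot 4 = 100 \cdot 4 = 400$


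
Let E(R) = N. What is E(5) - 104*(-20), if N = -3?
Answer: 2077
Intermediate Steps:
E(R) = -3
E(5) - 104*(-20) = -3 - 104*(-20) = -3 + 2080 = 2077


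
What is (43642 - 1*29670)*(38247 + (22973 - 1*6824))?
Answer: 760020912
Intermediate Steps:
(43642 - 1*29670)*(38247 + (22973 - 1*6824)) = (43642 - 29670)*(38247 + (22973 - 6824)) = 13972*(38247 + 16149) = 13972*54396 = 760020912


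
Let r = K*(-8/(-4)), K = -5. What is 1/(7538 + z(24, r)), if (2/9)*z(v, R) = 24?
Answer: 1/7646 ≈ 0.00013079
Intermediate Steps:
r = -10 (r = -(-40)/(-4) = -(-40)*(-1)/4 = -5*2 = -10)
z(v, R) = 108 (z(v, R) = (9/2)*24 = 108)
1/(7538 + z(24, r)) = 1/(7538 + 108) = 1/7646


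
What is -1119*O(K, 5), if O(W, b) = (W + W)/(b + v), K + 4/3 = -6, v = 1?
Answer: 8206/3 ≈ 2735.3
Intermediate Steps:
K = -22/3 (K = -4/3 - 6 = -22/3 ≈ -7.3333)
O(W, b) = 2*W/(1 + b) (O(W, b) = (W + W)/(b + 1) = (2*W)/(1 + b) = 2*W/(1 + b))
-1119*O(K, 5) = -2238*(-22)/(3*(1 + 5)) = -2238*(-22)/(3*6) = -1119*(-22/9) = 8206/3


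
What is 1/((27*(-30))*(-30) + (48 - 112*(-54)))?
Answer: 1/30396 ≈ 3.2899e-5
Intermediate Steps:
1/((27*(-30))*(-30) + (48 - 112*(-54))) = 1/(-810*(-30) + (48 + 6048)) = 1/(24300 + 6096) = 1/30396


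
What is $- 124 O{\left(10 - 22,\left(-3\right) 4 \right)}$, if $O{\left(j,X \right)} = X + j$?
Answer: $2976$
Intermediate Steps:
$- 124 O{\left(10 - 22,\left(-3\right) 4 \right)} = - 124 \left(\left(-3\right) 4 + \left(10 - 22\right)\right) = - 124 \left(-12 - 12\right) = \left(-124\right) \left(-24\right) = 2976$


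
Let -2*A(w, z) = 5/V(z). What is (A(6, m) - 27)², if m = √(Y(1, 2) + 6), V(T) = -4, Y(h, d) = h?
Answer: 44521/64 ≈ 695.64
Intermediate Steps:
m = √7 (m = √(1 + 6) = √7 ≈ 2.6458)
A(w, z) = 5/8 (A(w, z) = -5/(2*(-4)) = -5*(-1)/(2*4) = -½*(-5/4) = 5/8)
(A(6, m) - 27)² = (5/8 - 27)² = (-211/8)² = 44521/64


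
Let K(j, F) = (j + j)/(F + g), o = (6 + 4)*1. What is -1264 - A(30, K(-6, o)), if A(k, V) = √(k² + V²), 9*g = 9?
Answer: -1264 - 6*√3029/11 ≈ -1294.0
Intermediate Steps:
g = 1 (g = (⅑)*9 = 1)
o = 10 (o = 10*1 = 10)
K(j, F) = 2*j/(1 + F) (K(j, F) = (j + j)/(F + 1) = (2*j)/(1 + F) = 2*j/(1 + F))
A(k, V) = √(V² + k²)
-1264 - A(30, K(-6, o)) = -1264 - √((2*(-6)/(1 + 10))² + 30²) = -1264 - √((2*(-6)/11)² + 900) = -1264 - √((2*(-6)*(1/11))² + 900) = -1264 - √((-12/11)² + 900) = -1264 - √(144/121 + 900) = -1264 - √(109044/121) = -1264 - 6*√3029/11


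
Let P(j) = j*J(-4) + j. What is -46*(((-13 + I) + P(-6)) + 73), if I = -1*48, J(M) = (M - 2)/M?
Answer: 138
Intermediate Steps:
J(M) = (-2 + M)/M
I = -48
P(j) = 5*j/2 (P(j) = j*((-2 - 4)/(-4)) + j = j*(-¼*(-6)) + j = j*(3/2) + j = 3*j/2 + j = 5*j/2)
-46*(((-13 + I) + P(-6)) + 73) = -46*(((-13 - 48) + (5/2)*(-6)) + 73) = -46*((-61 - 15) + 73) = -46*(-76 + 73) = -46*(-3) = 138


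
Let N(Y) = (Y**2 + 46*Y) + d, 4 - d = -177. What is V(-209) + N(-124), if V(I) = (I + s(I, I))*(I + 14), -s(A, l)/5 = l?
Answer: -153167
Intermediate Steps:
d = 181 (d = 4 - 1*(-177) = 4 + 177 = 181)
s(A, l) = -5*l
V(I) = -4*I*(14 + I) (V(I) = (I - 5*I)*(I + 14) = (-4*I)*(14 + I) = -4*I*(14 + I))
N(Y) = 181 + Y**2 + 46*Y (N(Y) = (Y**2 + 46*Y) + 181 = 181 + Y**2 + 46*Y)
V(-209) + N(-124) = 4*(-209)*(-14 - 1*(-209)) + (181 + (-124)**2 + 46*(-124)) = 4*(-209)*(-14 + 209) + (181 + 15376 - 5704) = 4*(-209)*195 + 9853 = -163020 + 9853 = -153167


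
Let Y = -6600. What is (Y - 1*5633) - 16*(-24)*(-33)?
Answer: -24905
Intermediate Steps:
(Y - 1*5633) - 16*(-24)*(-33) = (-6600 - 1*5633) - 16*(-24)*(-33) = (-6600 - 5633) - (-384)*(-33) = -12233 - 1*12672 = -12233 - 12672 = -24905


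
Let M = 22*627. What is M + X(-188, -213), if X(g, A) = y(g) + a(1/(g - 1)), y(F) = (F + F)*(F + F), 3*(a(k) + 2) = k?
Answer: 87980255/567 ≈ 1.5517e+5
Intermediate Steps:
a(k) = -2 + k/3
y(F) = 4*F**2 (y(F) = (2*F)*(2*F) = 4*F**2)
X(g, A) = -2 + 4*g**2 + 1/(3*(-1 + g)) (X(g, A) = 4*g**2 + (-2 + 1/(3*(g - 1))) = 4*g**2 + (-2 + 1/(3*(-1 + g))) = -2 + 4*g**2 + 1/(3*(-1 + g)))
M = 13794
M + X(-188, -213) = 13794 + (1 + 6*(-1 - 188)*(-1 + 2*(-188)**2))/(3*(-1 - 188)) = 13794 + (1/3)*(1 + 6*(-189)*(-1 + 2*35344))/(-189) = 13794 + (1/3)*(-1/189)*(1 + 6*(-189)*(-1 + 70688)) = 13794 + (1/3)*(-1/189)*(1 + 6*(-189)*70687) = 13794 + (1/3)*(-1/189)*(1 - 80159058) = 13794 + (1/3)*(-1/189)*(-80159057) = 13794 + 80159057/567 = 87980255/567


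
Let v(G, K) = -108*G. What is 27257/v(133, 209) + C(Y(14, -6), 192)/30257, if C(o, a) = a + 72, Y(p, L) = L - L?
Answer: -820922953/434611548 ≈ -1.8889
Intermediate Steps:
Y(p, L) = 0
C(o, a) = 72 + a
27257/v(133, 209) + C(Y(14, -6), 192)/30257 = 27257/((-108*133)) + (72 + 192)/30257 = 27257/(-14364) + 264*(1/30257) = 27257*(-1/14364) + 264/30257 = -27257/14364 + 264/30257 = -820922953/434611548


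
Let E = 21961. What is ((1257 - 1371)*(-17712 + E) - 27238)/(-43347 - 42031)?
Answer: 255812/42689 ≈ 5.9925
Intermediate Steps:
((1257 - 1371)*(-17712 + E) - 27238)/(-43347 - 42031) = ((1257 - 1371)*(-17712 + 21961) - 27238)/(-43347 - 42031) = (-114*4249 - 27238)/(-85378) = (-484386 - 27238)*(-1/85378) = -511624*(-1/85378) = 255812/42689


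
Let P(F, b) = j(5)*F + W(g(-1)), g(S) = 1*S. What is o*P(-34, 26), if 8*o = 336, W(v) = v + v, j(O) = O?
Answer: -7224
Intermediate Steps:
g(S) = S
W(v) = 2*v
P(F, b) = -2 + 5*F (P(F, b) = 5*F + 2*(-1) = 5*F - 2 = -2 + 5*F)
o = 42 (o = (⅛)*336 = 42)
o*P(-34, 26) = 42*(-2 + 5*(-34)) = 42*(-2 - 170) = 42*(-172) = -7224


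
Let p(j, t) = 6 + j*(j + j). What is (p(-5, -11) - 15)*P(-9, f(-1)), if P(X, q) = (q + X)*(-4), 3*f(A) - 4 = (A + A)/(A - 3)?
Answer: 1230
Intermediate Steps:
f(A) = 4/3 + 2*A/(3*(-3 + A)) (f(A) = 4/3 + ((A + A)/(A - 3))/3 = 4/3 + ((2*A)/(-3 + A))/3 = 4/3 + (2*A/(-3 + A))/3 = 4/3 + 2*A/(3*(-3 + A)))
p(j, t) = 6 + 2*j² (p(j, t) = 6 + j*(2*j) = 6 + 2*j²)
P(X, q) = -4*X - 4*q (P(X, q) = (X + q)*(-4) = -4*X - 4*q)
(p(-5, -11) - 15)*P(-9, f(-1)) = ((6 + 2*(-5)²) - 15)*(-4*(-9) - 8*(-2 - 1)/(-3 - 1)) = ((6 + 2*25) - 15)*(36 - 8*(-3)/(-4)) = ((6 + 50) - 15)*(36 - 8*(-1)*(-3)/4) = (56 - 15)*(36 - 4*3/2) = 41*(36 - 6) = 41*30 = 1230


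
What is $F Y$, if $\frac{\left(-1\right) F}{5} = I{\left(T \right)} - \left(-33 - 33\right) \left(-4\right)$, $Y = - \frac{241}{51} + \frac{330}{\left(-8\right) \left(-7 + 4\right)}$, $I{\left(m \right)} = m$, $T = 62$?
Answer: $\frac{929705}{102} \approx 9114.8$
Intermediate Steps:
$Y = \frac{1841}{204}$ ($Y = \left(-241\right) \frac{1}{51} + \frac{330}{\left(-8\right) \left(-3\right)} = - \frac{241}{51} + \frac{330}{24} = - \frac{241}{51} + 330 \cdot \frac{1}{24} = - \frac{241}{51} + \frac{55}{4} = \frac{1841}{204} \approx 9.0245$)
$F = 1010$ ($F = - 5 \left(62 - \left(-33 - 33\right) \left(-4\right)\right) = - 5 \left(62 - \left(-66\right) \left(-4\right)\right) = - 5 \left(62 - 264\right) = \left(-5\right) \left(-202\right) = 1010$)
$F Y = 1010 \cdot \frac{1841}{204} = \frac{929705}{102}$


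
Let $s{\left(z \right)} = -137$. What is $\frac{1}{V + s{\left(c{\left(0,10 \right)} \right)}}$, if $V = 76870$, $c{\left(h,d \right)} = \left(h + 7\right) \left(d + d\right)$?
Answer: $\frac{1}{76733} \approx 1.3032 \cdot 10^{-5}$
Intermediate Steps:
$c{\left(h,d \right)} = 2 d \left(7 + h\right)$ ($c{\left(h,d \right)} = \left(7 + h\right) 2 d = 2 d \left(7 + h\right)$)
$\frac{1}{V + s{\left(c{\left(0,10 \right)} \right)}} = \frac{1}{76870 - 137} = \frac{1}{76733}$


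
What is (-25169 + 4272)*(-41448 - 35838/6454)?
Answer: 2795404541655/3227 ≈ 8.6625e+8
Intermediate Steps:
(-25169 + 4272)*(-41448 - 35838/6454) = -20897*(-41448 - 35838*1/6454) = -20897*(-41448 - 17919/3227) = -20897*(-133770615/3227) = 2795404541655/3227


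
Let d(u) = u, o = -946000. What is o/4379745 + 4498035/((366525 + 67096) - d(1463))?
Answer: 3858284966615/378548367942 ≈ 10.192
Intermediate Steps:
o/4379745 + 4498035/((366525 + 67096) - d(1463)) = -946000/4379745 + 4498035/((366525 + 67096) - 1*1463) = -946000*1/4379745 + 4498035/(433621 - 1463) = -189200/875949 + 4498035/432158 = 3858284966615/378548367942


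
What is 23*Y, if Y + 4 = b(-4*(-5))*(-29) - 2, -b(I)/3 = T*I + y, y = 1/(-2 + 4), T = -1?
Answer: -78315/2 ≈ -39158.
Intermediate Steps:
y = 1/2 ≈ 0.50000
b(I) = -3/2 + 3*I (b(I) = -3*(-I + 1/2) = -3*(1/2 - I) = -3/2 + 3*I)
Y = -3405/2 (Y = -4 + ((-3/2 + 3*(-4*(-5)))*(-29) - 2) = -4 + ((-3/2 + 3*20)*(-29) - 2) = -4 + ((-3/2 + 60)*(-29) - 2) = -4 + ((117/2)*(-29) - 2) = -4 + (-3393/2 - 2) = -4 - 3397/2 = -3405/2 ≈ -1702.5)
23*Y = 23*(-3405/2) = -78315/2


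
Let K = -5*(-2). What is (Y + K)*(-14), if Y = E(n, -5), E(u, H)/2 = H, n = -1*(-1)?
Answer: 0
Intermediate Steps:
n = 1
E(u, H) = 2*H
Y = -10 (Y = 2*(-5) = -10)
K = 10
(Y + K)*(-14) = (-10 + 10)*(-14) = 0*(-14) = 0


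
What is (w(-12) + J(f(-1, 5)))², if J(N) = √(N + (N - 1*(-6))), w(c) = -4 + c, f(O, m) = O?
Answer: 196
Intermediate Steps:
J(N) = √(6 + 2*N) (J(N) = √(N + (N + 6)) = √(N + (6 + N)) = √(6 + 2*N))
(w(-12) + J(f(-1, 5)))² = ((-4 - 12) + √(6 + 2*(-1)))² = (-16 + √(6 - 2))² = (-16 + √4)² = (-16 + 2)² = (-14)² = 196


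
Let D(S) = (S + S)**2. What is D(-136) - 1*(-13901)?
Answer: 87885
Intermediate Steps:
D(S) = 4*S**2 (D(S) = (2*S)**2 = 4*S**2)
D(-136) - 1*(-13901) = 4*(-136)**2 - 1*(-13901) = 4*18496 + 13901 = 73984 + 13901 = 87885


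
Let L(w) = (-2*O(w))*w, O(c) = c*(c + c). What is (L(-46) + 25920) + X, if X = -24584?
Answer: 390680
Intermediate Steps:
O(c) = 2*c² (O(c) = c*(2*c) = 2*c²)
L(w) = -4*w³ (L(w) = (-4*w²)*w = -4*w³)
(L(-46) + 25920) + X = (-4*(-46)³ + 25920) - 24584 = (-4*(-97336) + 25920) - 24584 = (389344 + 25920) - 24584 = 415264 - 24584 = 390680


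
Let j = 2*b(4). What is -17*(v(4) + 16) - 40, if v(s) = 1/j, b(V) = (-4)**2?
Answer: -10001/32 ≈ -312.53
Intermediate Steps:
b(V) = 16
j = 32 (j = 2*16 = 32)
v(s) = 1/32
-17*(v(4) + 16) - 40 = -17*(1/32 + 16) - 40 = -17*513/32 - 40 = -8721/32 - 40 = -10001/32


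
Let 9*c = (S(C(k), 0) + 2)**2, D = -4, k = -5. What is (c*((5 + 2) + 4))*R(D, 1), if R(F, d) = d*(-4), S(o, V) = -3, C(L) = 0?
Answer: -44/9 ≈ -4.8889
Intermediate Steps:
R(F, d) = -4*d
c = 1/9 (c = (-3 + 2)**2/9 = (1/9)*(-1)**2 = (1/9)*1 = 1/9 ≈ 0.11111)
(c*((5 + 2) + 4))*R(D, 1) = (((5 + 2) + 4)/9)*(-4*1) = ((7 + 4)/9)*(-4) = ((1/9)*11)*(-4) = (11/9)*(-4) = -44/9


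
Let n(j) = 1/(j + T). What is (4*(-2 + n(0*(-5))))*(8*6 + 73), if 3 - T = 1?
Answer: -726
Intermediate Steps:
T = 2 (T = 3 - 1*1 = 3 - 1 = 2)
n(j) = 1/(2 + j) (n(j) = 1/(j + 2) = 1/(2 + j))
(4*(-2 + n(0*(-5))))*(8*6 + 73) = (4*(-2 + 1/(2 + 0*(-5))))*(8*6 + 73) = (4*(-2 + 1/(2 + 0)))*(48 + 73) = (4*(-2 + 1/2))*121 = (4*(-2 + ½))*121 = (4*(-3/2))*121 = -6*121 = -726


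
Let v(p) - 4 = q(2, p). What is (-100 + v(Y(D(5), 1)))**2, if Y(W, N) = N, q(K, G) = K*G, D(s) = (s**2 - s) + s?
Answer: 8836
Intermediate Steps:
D(s) = s**2
q(K, G) = G*K
v(p) = 4 + 2*p (v(p) = 4 + p*2 = 4 + 2*p)
(-100 + v(Y(D(5), 1)))**2 = (-100 + (4 + 2*1))**2 = (-100 + (4 + 2))**2 = (-100 + 6)**2 = (-94)**2 = 8836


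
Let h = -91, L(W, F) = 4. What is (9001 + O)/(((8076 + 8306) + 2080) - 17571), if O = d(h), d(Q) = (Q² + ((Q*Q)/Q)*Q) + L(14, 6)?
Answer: 25567/891 ≈ 28.695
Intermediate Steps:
d(Q) = 4 + 2*Q² (d(Q) = (Q² + ((Q*Q)/Q)*Q) + 4 = (Q² + (Q²/Q)*Q) + 4 = (Q² + Q*Q) + 4 = (Q² + Q²) + 4 = 2*Q² + 4 = 4 + 2*Q²)
O = 16566 (O = 4 + 2*(-91)² = 4 + 2*8281 = 4 + 16562 = 16566)
(9001 + O)/(((8076 + 8306) + 2080) - 17571) = (9001 + 16566)/(((8076 + 8306) + 2080) - 17571) = 25567/((16382 + 2080) - 17571) = 25567/(18462 - 17571) = 25567/891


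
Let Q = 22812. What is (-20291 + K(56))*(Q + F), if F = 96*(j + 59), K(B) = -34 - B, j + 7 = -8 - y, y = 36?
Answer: -480583980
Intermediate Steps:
j = -51 (j = -7 + (-8 - 1*36) = -7 + (-8 - 36) = -7 - 44 = -51)
F = 768 (F = 96*(-51 + 59) = 96*8 = 768)
(-20291 + K(56))*(Q + F) = (-20291 + (-34 - 1*56))*(22812 + 768) = (-20291 + (-34 - 56))*23580 = (-20291 - 90)*23580 = -20381*23580 = -480583980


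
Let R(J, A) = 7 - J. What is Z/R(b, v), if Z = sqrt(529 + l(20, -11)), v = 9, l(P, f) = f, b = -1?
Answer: sqrt(518)/8 ≈ 2.8450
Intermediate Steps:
Z = sqrt(518) (Z = sqrt(529 - 11) = sqrt(518) ≈ 22.760)
Z/R(b, v) = sqrt(518)/(7 - 1*(-1)) = sqrt(518)/(7 + 1) = sqrt(518)/8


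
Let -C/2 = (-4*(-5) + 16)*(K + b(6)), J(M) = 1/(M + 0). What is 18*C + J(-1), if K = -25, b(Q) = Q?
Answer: 24623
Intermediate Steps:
J(M) = 1/M
C = 1368 (C = -2*(-4*(-5) + 16)*(-25 + 6) = -2*(20 + 16)*(-19) = -72*(-19) = -2*(-684) = 1368)
18*C + J(-1) = 18*1368 + 1/(-1) = 24624 - 1 = 24623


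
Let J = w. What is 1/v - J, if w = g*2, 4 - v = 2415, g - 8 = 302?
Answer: -1494821/2411 ≈ -620.00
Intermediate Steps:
g = 310 (g = 8 + 302 = 310)
v = -2411 (v = 4 - 1*2415 = 4 - 2415 = -2411)
w = 620 (w = 310*2 = 620)
J = 620
1/v - J = 1/(-2411) - 1*620 = -1/2411 - 620 = -1494821/2411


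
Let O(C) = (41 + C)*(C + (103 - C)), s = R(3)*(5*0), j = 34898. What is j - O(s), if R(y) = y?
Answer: 30675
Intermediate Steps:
s = 0 (s = 3*(5*0) = 3*0 = 0)
O(C) = 4223 + 103*C (O(C) = (41 + C)*103 = 4223 + 103*C)
j - O(s) = 34898 - (4223 + 103*0) = 34898 - (4223 + 0) = 34898 - 1*4223 = 34898 - 4223 = 30675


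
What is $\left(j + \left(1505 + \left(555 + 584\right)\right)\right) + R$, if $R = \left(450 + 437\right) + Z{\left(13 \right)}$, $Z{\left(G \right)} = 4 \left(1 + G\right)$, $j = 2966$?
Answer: $6553$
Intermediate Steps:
$Z{\left(G \right)} = 4 + 4 G$
$R = 943$ ($R = \left(450 + 437\right) + \left(4 + 4 \cdot 13\right) = 887 + \left(4 + 52\right) = 887 + 56 = 943$)
$\left(j + \left(1505 + \left(555 + 584\right)\right)\right) + R = \left(2966 + \left(1505 + \left(555 + 584\right)\right)\right) + 943 = \left(2966 + \left(1505 + 1139\right)\right) + 943 = \left(2966 + 2644\right) + 943 = 5610 + 943 = 6553$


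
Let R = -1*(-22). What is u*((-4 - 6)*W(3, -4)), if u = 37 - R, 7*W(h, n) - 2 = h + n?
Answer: -150/7 ≈ -21.429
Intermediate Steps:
W(h, n) = 2/7 + h/7 + n/7 (W(h, n) = 2/7 + (h + n)/7 = 2/7 + (h/7 + n/7) = 2/7 + h/7 + n/7)
R = 22
u = 15 (u = 37 - 1*22 = 37 - 22 = 15)
u*((-4 - 6)*W(3, -4)) = 15*((-4 - 6)*(2/7 + (⅐)*3 + (⅐)*(-4))) = 15*(-10*(2/7 + 3/7 - 4/7)) = 15*(-10*⅐) = 15*(-10/7) = -150/7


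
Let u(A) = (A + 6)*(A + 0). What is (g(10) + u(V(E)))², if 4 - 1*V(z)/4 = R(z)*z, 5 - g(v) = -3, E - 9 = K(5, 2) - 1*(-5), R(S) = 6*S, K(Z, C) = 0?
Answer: 481768434202176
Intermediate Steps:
E = 14 (E = 9 + (0 - 1*(-5)) = 9 + (0 + 5) = 9 + 5 = 14)
g(v) = 8 (g(v) = 5 - 1*(-3) = 5 + 3 = 8)
V(z) = 16 - 24*z² (V(z) = 16 - 4*6*z*z = 16 - 24*z²)
u(A) = A*(6 + A) (u(A) = (6 + A)*A = A*(6 + A))
(g(10) + u(V(E)))² = (8 + (16 - 24*14²)*(6 + (16 - 24*14²)))² = (8 + (16 - 24*196)*(6 + (16 - 24*196)))² = (8 + (16 - 4704)*(6 + (16 - 4704)))² = (8 - 4688*(6 - 4688))² = (8 - 4688*(-4682))² = (8 + 21949216)² = 21949224² = 481768434202176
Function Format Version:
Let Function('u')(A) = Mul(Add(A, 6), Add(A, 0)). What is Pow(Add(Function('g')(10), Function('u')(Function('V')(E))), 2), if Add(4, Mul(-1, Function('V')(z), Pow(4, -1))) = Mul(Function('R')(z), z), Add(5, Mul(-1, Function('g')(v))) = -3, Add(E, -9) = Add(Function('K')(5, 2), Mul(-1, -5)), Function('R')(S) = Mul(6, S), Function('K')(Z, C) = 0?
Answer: 481768434202176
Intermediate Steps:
E = 14 (E = Add(9, Add(0, Mul(-1, -5))) = Add(9, Add(0, 5)) = Add(9, 5) = 14)
Function('g')(v) = 8 (Function('g')(v) = Add(5, Mul(-1, -3)) = Add(5, 3) = 8)
Function('V')(z) = Add(16, Mul(-24, Pow(z, 2))) (Function('V')(z) = Add(16, Mul(-4, Mul(Mul(6, z), z))) = Add(16, Mul(-4, Mul(6, Pow(z, 2)))) = Add(16, Mul(-24, Pow(z, 2))))
Function('u')(A) = Mul(A, Add(6, A)) (Function('u')(A) = Mul(Add(6, A), A) = Mul(A, Add(6, A)))
Pow(Add(Function('g')(10), Function('u')(Function('V')(E))), 2) = Pow(Add(8, Mul(Add(16, Mul(-24, Pow(14, 2))), Add(6, Add(16, Mul(-24, Pow(14, 2)))))), 2) = Pow(Add(8, Mul(Add(16, Mul(-24, 196)), Add(6, Add(16, Mul(-24, 196))))), 2) = Pow(Add(8, Mul(Add(16, -4704), Add(6, Add(16, -4704)))), 2) = Pow(Add(8, Mul(-4688, Add(6, -4688))), 2) = Pow(Add(8, Mul(-4688, -4682)), 2) = Pow(Add(8, 21949216), 2) = Pow(21949224, 2) = 481768434202176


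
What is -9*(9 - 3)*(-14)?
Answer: 756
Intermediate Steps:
-9*(9 - 3)*(-14) = -9*6*(-14) = -54*(-14) = 756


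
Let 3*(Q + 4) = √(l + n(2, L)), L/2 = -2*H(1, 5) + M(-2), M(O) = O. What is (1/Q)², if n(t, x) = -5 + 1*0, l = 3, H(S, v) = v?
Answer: 9/(12 - I*√2)² ≈ 0.059955 + 0.014331*I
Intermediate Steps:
L = -24 (L = 2*(-2*5 - 2) = 2*(-10 - 2) = 2*(-12) = -24)
n(t, x) = -5 (n(t, x) = -5 + 0 = -5)
Q = -4 + I*√2/3 (Q = -4 + √(3 - 5)/3 = -4 + √(-2)/3 = -4 + (I*√2)/3 = -4 + I*√2/3 ≈ -4.0 + 0.4714*I)
(1/Q)² = (1/(-4 + I*√2/3))² = (-4 + I*√2/3)⁻²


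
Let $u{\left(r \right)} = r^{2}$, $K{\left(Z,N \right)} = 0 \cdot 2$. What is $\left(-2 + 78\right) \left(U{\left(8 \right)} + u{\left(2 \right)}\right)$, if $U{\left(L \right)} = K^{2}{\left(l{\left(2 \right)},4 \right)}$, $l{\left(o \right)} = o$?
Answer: $304$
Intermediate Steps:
$K{\left(Z,N \right)} = 0$
$U{\left(L \right)} = 0$ ($U{\left(L \right)} = 0^{2} = 0$)
$\left(-2 + 78\right) \left(U{\left(8 \right)} + u{\left(2 \right)}\right) = \left(-2 + 78\right) \left(0 + 2^{2}\right) = 76 \left(0 + 4\right) = 76 \cdot 4 = 304$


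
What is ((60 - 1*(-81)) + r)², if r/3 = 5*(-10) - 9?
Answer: 1296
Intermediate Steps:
r = -177 (r = 3*(5*(-10) - 9) = 3*(-50 - 9) = 3*(-59) = -177)
((60 - 1*(-81)) + r)² = ((60 - 1*(-81)) - 177)² = ((60 + 81) - 177)² = (141 - 177)² = (-36)² = 1296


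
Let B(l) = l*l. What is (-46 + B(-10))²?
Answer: 2916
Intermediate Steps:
B(l) = l²
(-46 + B(-10))² = (-46 + (-10)²)² = (-46 + 100)² = 54² = 2916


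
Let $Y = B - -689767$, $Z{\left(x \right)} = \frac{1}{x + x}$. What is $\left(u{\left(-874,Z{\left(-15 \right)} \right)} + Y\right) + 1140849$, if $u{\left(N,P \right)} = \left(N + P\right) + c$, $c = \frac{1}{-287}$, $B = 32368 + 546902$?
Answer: $\frac{20741593003}{8610} \approx 2.409 \cdot 10^{6}$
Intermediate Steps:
$B = 579270$
$c = - \frac{1}{287} \approx -0.0034843$
$Z{\left(x \right)} = \frac{1}{2 x}$
$u{\left(N,P \right)} = - \frac{1}{287} + N + P$ ($u{\left(N,P \right)} = \left(N + P\right) - \frac{1}{287} = - \frac{1}{287} + N + P$)
$Y = 1269037$ ($Y = 579270 - -689767 = 579270 + 689767 = 1269037$)
$\left(u{\left(-874,Z{\left(-15 \right)} \right)} + Y\right) + 1140849 = \left(\left(- \frac{1}{287} - 874 + \frac{1}{2 \left(-15\right)}\right) + 1269037\right) + 1140849 = \left(\left(- \frac{1}{287} - 874 + \frac{1}{2} \left(- \frac{1}{15}\right)\right) + 1269037\right) + 1140849 = \left(\left(- \frac{1}{287} - 874 - \frac{1}{30}\right) + 1269037\right) + 1140849 = \left(- \frac{7525457}{8610} + 1269037\right) + 1140849 = \frac{10918883113}{8610} + 1140849 = \frac{20741593003}{8610}$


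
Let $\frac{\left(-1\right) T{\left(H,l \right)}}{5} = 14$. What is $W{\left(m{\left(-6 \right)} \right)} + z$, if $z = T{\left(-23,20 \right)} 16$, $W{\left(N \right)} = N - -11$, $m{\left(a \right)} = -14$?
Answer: $-1123$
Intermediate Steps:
$T{\left(H,l \right)} = -70$ ($T{\left(H,l \right)} = \left(-5\right) 14 = -70$)
$W{\left(N \right)} = 11 + N$ ($W{\left(N \right)} = N + 11 = 11 + N$)
$z = -1120$ ($z = \left(-70\right) 16 = -1120$)
$W{\left(m{\left(-6 \right)} \right)} + z = \left(11 - 14\right) - 1120 = -3 - 1120 = -1123$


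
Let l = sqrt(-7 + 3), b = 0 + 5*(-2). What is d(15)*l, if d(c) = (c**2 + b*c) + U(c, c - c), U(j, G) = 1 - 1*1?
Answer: 150*I ≈ 150.0*I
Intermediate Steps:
b = -10 (b = 0 - 10 = -10)
U(j, G) = 0 (U(j, G) = 1 - 1 = 0)
d(c) = c**2 - 10*c (d(c) = (c**2 - 10*c) + 0 = c**2 - 10*c)
l = 2*I (l = sqrt(-4) = 2*I ≈ 2.0*I)
d(15)*l = (15*(-10 + 15))*(2*I) = (15*5)*(2*I) = 75*(2*I) = 150*I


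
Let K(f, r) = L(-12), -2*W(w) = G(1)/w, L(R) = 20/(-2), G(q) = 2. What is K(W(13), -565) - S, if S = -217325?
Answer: 217315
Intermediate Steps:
L(R) = -10 (L(R) = 20*(-½) = -10)
W(w) = -1/w
K(f, r) = -10
K(W(13), -565) - S = -10 - 1*(-217325) = -10 + 217325 = 217315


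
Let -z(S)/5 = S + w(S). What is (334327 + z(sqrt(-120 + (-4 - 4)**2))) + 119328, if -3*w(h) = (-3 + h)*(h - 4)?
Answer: 1360745/3 - 100*I*sqrt(14)/3 ≈ 4.5358e+5 - 124.72*I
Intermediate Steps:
w(h) = -(-4 + h)*(-3 + h)/3 (w(h) = -(-3 + h)*(h - 4)/3 = -(-3 + h)*(-4 + h)/3 = -(-4 + h)*(-3 + h)/3)
z(S) = 20 - 50*S/3 + 5*S**2/3 (z(S) = -5*(S + (-4 - S**2/3 + 7*S/3)) = -5*(-4 - S**2/3 + 10*S/3) = 20 - 50*S/3 + 5*S**2/3)
(334327 + z(sqrt(-120 + (-4 - 4)**2))) + 119328 = (334327 + (20 - 50*sqrt(-120 + (-4 - 4)**2)/3 + 5*(sqrt(-120 + (-4 - 4)**2))**2/3)) + 119328 = (334327 + (20 - 50*sqrt(-120 + (-8)**2)/3 + 5*(sqrt(-120 + (-8)**2))**2/3)) + 119328 = (334327 + (20 - 50*sqrt(-120 + 64)/3 + 5*(sqrt(-120 + 64))**2/3)) + 119328 = (334327 + (20 - 100*I*sqrt(14)/3 + 5*(sqrt(-56))**2/3)) + 119328 = (334327 + (20 - 100*I*sqrt(14)/3 + 5*(2*I*sqrt(14))**2/3)) + 119328 = (334327 + (20 - 100*I*sqrt(14)/3 + (5/3)*(-56))) + 119328 = (334327 + (20 - 100*I*sqrt(14)/3 - 280/3)) + 119328 = (334327 + (-220/3 - 100*I*sqrt(14)/3)) + 119328 = (1002761/3 - 100*I*sqrt(14)/3) + 119328 = 1360745/3 - 100*I*sqrt(14)/3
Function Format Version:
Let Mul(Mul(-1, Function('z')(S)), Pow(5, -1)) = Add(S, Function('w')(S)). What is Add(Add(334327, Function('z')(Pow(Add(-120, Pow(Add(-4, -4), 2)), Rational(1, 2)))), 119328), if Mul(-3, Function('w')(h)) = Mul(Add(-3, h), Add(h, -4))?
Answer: Add(Rational(1360745, 3), Mul(Rational(-100, 3), I, Pow(14, Rational(1, 2)))) ≈ Add(4.5358e+5, Mul(-124.72, I))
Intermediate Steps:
Function('w')(h) = Mul(Rational(-1, 3), Add(-4, h), Add(-3, h)) (Function('w')(h) = Mul(Rational(-1, 3), Mul(Add(-3, h), Add(h, -4))) = Mul(Rational(-1, 3), Mul(Add(-3, h), Add(-4, h))) = Mul(Rational(-1, 3), Mul(Add(-4, h), Add(-3, h))) = Mul(Rational(-1, 3), Add(-4, h), Add(-3, h)))
Function('z')(S) = Add(20, Mul(Rational(-50, 3), S), Mul(Rational(5, 3), Pow(S, 2))) (Function('z')(S) = Mul(-5, Add(S, Add(-4, Mul(Rational(-1, 3), Pow(S, 2)), Mul(Rational(7, 3), S)))) = Mul(-5, Add(-4, Mul(Rational(-1, 3), Pow(S, 2)), Mul(Rational(10, 3), S))) = Add(20, Mul(Rational(-50, 3), S), Mul(Rational(5, 3), Pow(S, 2))))
Add(Add(334327, Function('z')(Pow(Add(-120, Pow(Add(-4, -4), 2)), Rational(1, 2)))), 119328) = Add(Add(334327, Add(20, Mul(Rational(-50, 3), Pow(Add(-120, Pow(Add(-4, -4), 2)), Rational(1, 2))), Mul(Rational(5, 3), Pow(Pow(Add(-120, Pow(Add(-4, -4), 2)), Rational(1, 2)), 2)))), 119328) = Add(Add(334327, Add(20, Mul(Rational(-50, 3), Pow(Add(-120, Pow(-8, 2)), Rational(1, 2))), Mul(Rational(5, 3), Pow(Pow(Add(-120, Pow(-8, 2)), Rational(1, 2)), 2)))), 119328) = Add(Add(334327, Add(20, Mul(Rational(-50, 3), Pow(Add(-120, 64), Rational(1, 2))), Mul(Rational(5, 3), Pow(Pow(Add(-120, 64), Rational(1, 2)), 2)))), 119328) = Add(Add(334327, Add(20, Mul(Rational(-50, 3), Pow(-56, Rational(1, 2))), Mul(Rational(5, 3), Pow(Pow(-56, Rational(1, 2)), 2)))), 119328) = Add(Add(334327, Add(20, Mul(Rational(-50, 3), Mul(2, I, Pow(14, Rational(1, 2)))), Mul(Rational(5, 3), Pow(Mul(2, I, Pow(14, Rational(1, 2))), 2)))), 119328) = Add(Add(334327, Add(20, Mul(Rational(-100, 3), I, Pow(14, Rational(1, 2))), Mul(Rational(5, 3), -56))), 119328) = Add(Add(334327, Add(20, Mul(Rational(-100, 3), I, Pow(14, Rational(1, 2))), Rational(-280, 3))), 119328) = Add(Add(334327, Add(Rational(-220, 3), Mul(Rational(-100, 3), I, Pow(14, Rational(1, 2))))), 119328) = Add(Add(Rational(1002761, 3), Mul(Rational(-100, 3), I, Pow(14, Rational(1, 2)))), 119328) = Add(Rational(1360745, 3), Mul(Rational(-100, 3), I, Pow(14, Rational(1, 2))))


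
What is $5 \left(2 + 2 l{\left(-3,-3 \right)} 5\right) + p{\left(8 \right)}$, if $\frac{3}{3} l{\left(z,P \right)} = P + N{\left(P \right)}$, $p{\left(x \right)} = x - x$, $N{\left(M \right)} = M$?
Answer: $-290$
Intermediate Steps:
$p{\left(x \right)} = 0$
$l{\left(z,P \right)} = 2 P$ ($l{\left(z,P \right)} = P + P = 2 P$)
$5 \left(2 + 2 l{\left(-3,-3 \right)} 5\right) + p{\left(8 \right)} = 5 \left(2 + 2 \cdot 2 \left(-3\right) 5\right) + 0 = 5 \left(2 + 2 \left(\left(-6\right) 5\right)\right) + 0 = 5 \left(2 + 2 \left(-30\right)\right) + 0 = 5 \left(2 - 60\right) + 0 = 5 \left(-58\right) + 0 = -290 + 0 = -290$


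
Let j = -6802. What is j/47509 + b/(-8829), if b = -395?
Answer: -41288803/419456961 ≈ -0.098434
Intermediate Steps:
j/47509 + b/(-8829) = -6802/47509 - 395/(-8829) = -6802*1/47509 - 395*(-1/8829) = -6802/47509 + 395/8829 = -41288803/419456961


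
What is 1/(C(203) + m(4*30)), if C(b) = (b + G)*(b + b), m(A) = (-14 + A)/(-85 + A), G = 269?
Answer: 35/6707226 ≈ 5.2183e-6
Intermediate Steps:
m(A) = (-14 + A)/(-85 + A)
C(b) = 2*b*(269 + b) (C(b) = (b + 269)*(b + b) = (269 + b)*(2*b) = 2*b*(269 + b))
1/(C(203) + m(4*30)) = 1/(2*203*(269 + 203) + (-14 + 4*30)/(-85 + 4*30)) = 1/(2*203*472 + (-14 + 120)/(-85 + 120)) = 1/(191632 + 106/35) = 1/(6707226/35) = 35/6707226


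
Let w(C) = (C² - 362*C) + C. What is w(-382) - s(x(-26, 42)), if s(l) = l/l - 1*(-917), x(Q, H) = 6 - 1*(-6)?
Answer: 282908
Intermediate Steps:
x(Q, H) = 12 (x(Q, H) = 6 + 6 = 12)
s(l) = 918 (s(l) = 1 + 917 = 918)
w(C) = C² - 361*C
w(-382) - s(x(-26, 42)) = -382*(-361 - 382) - 1*918 = -382*(-743) - 918 = 283826 - 918 = 282908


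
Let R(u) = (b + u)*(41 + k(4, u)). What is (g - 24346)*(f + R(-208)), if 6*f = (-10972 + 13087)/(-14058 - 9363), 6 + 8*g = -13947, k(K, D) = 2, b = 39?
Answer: 23682981815733/124912 ≈ 1.8960e+8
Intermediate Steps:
g = -13953/8 (g = -¾ + (⅛)*(-13947) = -¾ - 13947/8 = -13953/8 ≈ -1744.1)
R(u) = 1677 + 43*u (R(u) = (39 + u)*(41 + 2) = (39 + u)*43 = 1677 + 43*u)
f = -235/15614 (f = ((-10972 + 13087)/(-14058 - 9363))/6 = (2115/(-23421))/6 = (2115*(-1/23421))/6 = (⅙)*(-705/7807) = -235/15614 ≈ -0.015051)
(g - 24346)*(f + R(-208)) = (-13953/8 - 24346)*(-235/15614 + (1677 + 43*(-208))) = -208721*(-235/15614 + (1677 - 8944))/8 = -208721*(-235/15614 - 7267)/8 = -208721/8*(-113467173/15614) = 23682981815733/124912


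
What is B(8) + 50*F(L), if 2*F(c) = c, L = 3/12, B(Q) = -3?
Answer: 13/4 ≈ 3.2500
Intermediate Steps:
L = ¼ (L = 3*(1/12) = ¼ ≈ 0.25000)
F(c) = c/2
B(8) + 50*F(L) = -3 + 50*((½)*(¼)) = -3 + 50*(⅛) = -3 + 25/4 = 13/4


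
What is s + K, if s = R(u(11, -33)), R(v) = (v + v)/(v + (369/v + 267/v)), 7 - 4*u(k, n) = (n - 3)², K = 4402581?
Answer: 7359784772999/1671697 ≈ 4.4026e+6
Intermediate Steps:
u(k, n) = 7/4 - (-3 + n)²/4 (u(k, n) = 7/4 - (n - 3)²/4 = 7/4 - (-3 + n)²/4)
R(v) = 2*v/(v + 636/v) (R(v) = (2*v)/(v + 636/v) = 2*v/(v + 636/v))
s = 3323042/1671697 (s = 2*(7/4 - (-3 - 33)²/4)²/(636 + (7/4 - (-3 - 33)²/4)²) = 2*(7/4 - ¼*(-36)²)²/(636 + (7/4 - ¼*(-36)²)²) = 2*(7/4 - ¼*1296)²/(636 + (7/4 - ¼*1296)²) = 2*(7/4 - 324)²/(636 + (7/4 - 324)²) = 2*(-1289/4)²/(636 + (-1289/4)²) = 2*(1661521/16)/(636 + 1661521/16) = 2*(1661521/16)/(1671697/16) = 2*(1661521/16)*(16/1671697) = 3323042/1671697 ≈ 1.9878)
s + K = 3323042/1671697 + 4402581 = 7359784772999/1671697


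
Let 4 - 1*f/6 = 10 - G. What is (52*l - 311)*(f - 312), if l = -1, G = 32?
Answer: 56628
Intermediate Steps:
f = 156 (f = 24 - 6*(10 - 1*32) = 24 - 6*(10 - 32) = 24 - 6*(-22) = 24 + 132 = 156)
(52*l - 311)*(f - 312) = (52*(-1) - 311)*(156 - 312) = (-52 - 311)*(-156) = -363*(-156) = 56628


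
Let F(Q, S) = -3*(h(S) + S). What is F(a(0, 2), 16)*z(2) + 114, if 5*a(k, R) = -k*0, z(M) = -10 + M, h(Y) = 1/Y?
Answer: 999/2 ≈ 499.50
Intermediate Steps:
h(Y) = 1/Y
a(k, R) = 0 (a(k, R) = (-k*0)/5 = (1/5)*0 = 0)
F(Q, S) = -3*S - 3/S (F(Q, S) = -3*(1/S + S) = -3*(S + 1/S) = -3*S - 3/S)
F(a(0, 2), 16)*z(2) + 114 = (-3*16 - 3/16)*(-10 + 2) + 114 = (-48 - 3*1/16)*(-8) + 114 = (-48 - 3/16)*(-8) + 114 = -771/16*(-8) + 114 = 771/2 + 114 = 999/2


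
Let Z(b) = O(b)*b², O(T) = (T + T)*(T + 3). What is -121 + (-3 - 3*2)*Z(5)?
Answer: -18121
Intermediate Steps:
O(T) = 2*T*(3 + T) (O(T) = (2*T)*(3 + T) = 2*T*(3 + T))
Z(b) = 2*b³*(3 + b) (Z(b) = (2*b*(3 + b))*b² = 2*b³*(3 + b))
-121 + (-3 - 3*2)*Z(5) = -121 + (-3 - 3*2)*(2*5³*(3 + 5)) = -121 + (-3 - 6)*(2*125*8) = -121 - 9*2000 = -121 - 18000 = -18121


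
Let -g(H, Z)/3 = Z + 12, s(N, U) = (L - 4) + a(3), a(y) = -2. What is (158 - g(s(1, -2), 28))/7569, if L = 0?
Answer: 278/7569 ≈ 0.036729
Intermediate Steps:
s(N, U) = -6 (s(N, U) = (0 - 4) - 2 = -4 - 2 = -6)
g(H, Z) = -36 - 3*Z (g(H, Z) = -3*(Z + 12) = -3*(12 + Z) = -36 - 3*Z)
(158 - g(s(1, -2), 28))/7569 = (158 - (-36 - 3*28))/7569 = (158 - (-36 - 84))*(1/7569) = (158 - 1*(-120))*(1/7569) = (158 + 120)*(1/7569) = 278*(1/7569) = 278/7569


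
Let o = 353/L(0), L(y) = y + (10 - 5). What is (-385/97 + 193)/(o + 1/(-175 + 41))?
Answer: 12285120/4587809 ≈ 2.6778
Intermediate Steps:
L(y) = 5 + y (L(y) = y + 5 = 5 + y)
o = 353/5 (o = 353/(5 + 0) = 353/5 ≈ 70.600)
(-385/97 + 193)/(o + 1/(-175 + 41)) = (-385/97 + 193)/(353/5 + 1/(-175 + 41)) = (-385*1/97 + 193)/(353/5 + 1/(-134)) = (-385/97 + 193)/(353/5 - 1/134) = 18336/(97*(47297/670)) = (18336/97)*(670/47297) = 12285120/4587809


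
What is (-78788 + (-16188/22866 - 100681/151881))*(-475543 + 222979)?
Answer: 3839372250098465756/192939497 ≈ 1.9899e+10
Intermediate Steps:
(-78788 + (-16188/22866 - 100681/151881))*(-475543 + 222979) = (-78788 + (-16188*1/22866 - 100681*1/151881))*(-252564) = (-78788 + (-2698/3811 - 100681/151881))*(-252564) = (-78788 - 793470229/578818491)*(-252564) = -45604744739137/578818491*(-252564) = 3839372250098465756/192939497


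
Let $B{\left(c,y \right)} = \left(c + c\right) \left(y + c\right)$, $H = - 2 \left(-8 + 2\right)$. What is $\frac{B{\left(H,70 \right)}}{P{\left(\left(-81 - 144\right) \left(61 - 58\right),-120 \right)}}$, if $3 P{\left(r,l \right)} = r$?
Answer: $- \frac{656}{75} \approx -8.7467$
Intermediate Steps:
$H = 12$ ($H = \left(-2\right) \left(-6\right) = 12$)
$P{\left(r,l \right)} = \frac{r}{3}$
$B{\left(c,y \right)} = 2 c \left(c + y\right)$
$\frac{B{\left(H,70 \right)}}{P{\left(\left(-81 - 144\right) \left(61 - 58\right),-120 \right)}} = \frac{2 \cdot 12 \left(12 + 70\right)}{\frac{1}{3} \left(-81 - 144\right) \left(61 - 58\right)} = \frac{2 \cdot 12 \cdot 82}{\frac{1}{3} \left(\left(-225\right) 3\right)} = \frac{1968}{\frac{1}{3} \left(-675\right)} = \frac{1968}{-225} = 1968 \left(- \frac{1}{225}\right) = - \frac{656}{75}$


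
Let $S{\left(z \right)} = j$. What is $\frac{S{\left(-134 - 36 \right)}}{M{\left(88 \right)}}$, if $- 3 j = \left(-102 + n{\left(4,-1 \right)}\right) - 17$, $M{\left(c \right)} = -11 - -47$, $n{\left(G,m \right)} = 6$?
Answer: $\frac{113}{108} \approx 1.0463$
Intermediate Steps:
$M{\left(c \right)} = 36$ ($M{\left(c \right)} = -11 + 47 = 36$)
$j = \frac{113}{3}$ ($j = - \frac{\left(-102 + 6\right) - 17}{3} = - \frac{-96 - 17}{3} = \left(- \frac{1}{3}\right) \left(-113\right) = \frac{113}{3} \approx 37.667$)
$S{\left(z \right)} = \frac{113}{3}$
$\frac{S{\left(-134 - 36 \right)}}{M{\left(88 \right)}} = \frac{113}{3 \cdot 36} = \frac{113}{3} \cdot \frac{1}{36} = \frac{113}{108}$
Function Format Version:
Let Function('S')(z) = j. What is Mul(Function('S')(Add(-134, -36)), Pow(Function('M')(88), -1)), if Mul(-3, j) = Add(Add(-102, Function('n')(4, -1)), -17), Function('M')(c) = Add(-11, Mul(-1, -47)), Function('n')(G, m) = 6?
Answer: Rational(113, 108) ≈ 1.0463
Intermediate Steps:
Function('M')(c) = 36 (Function('M')(c) = Add(-11, 47) = 36)
j = Rational(113, 3) (j = Mul(Rational(-1, 3), Add(Add(-102, 6), -17)) = Mul(Rational(-1, 3), Add(-96, -17)) = Mul(Rational(-1, 3), -113) = Rational(113, 3) ≈ 37.667)
Function('S')(z) = Rational(113, 3)
Mul(Function('S')(Add(-134, -36)), Pow(Function('M')(88), -1)) = Mul(Rational(113, 3), Pow(36, -1)) = Mul(Rational(113, 3), Rational(1, 36)) = Rational(113, 108)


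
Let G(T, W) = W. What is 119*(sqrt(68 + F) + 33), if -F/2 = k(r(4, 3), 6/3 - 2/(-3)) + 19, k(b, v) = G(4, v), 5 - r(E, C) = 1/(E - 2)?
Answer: 3927 + 119*sqrt(222)/3 ≈ 4518.0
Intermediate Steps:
r(E, C) = 5 - 1/(-2 + E) (r(E, C) = 5 - 1/(E - 2) = 5 - 1/(-2 + E))
k(b, v) = v
F = -130/3 (F = -2*((6/3 - 2/(-3)) + 19) = -2*((6*(1/3) - 2*(-1/3)) + 19) = -2*((2 + 2/3) + 19) = -2*(8/3 + 19) = -2*65/3 = -130/3 ≈ -43.333)
119*(sqrt(68 + F) + 33) = 119*(sqrt(68 - 130/3) + 33) = 119*(sqrt(74/3) + 33) = 119*(sqrt(222)/3 + 33) = 119*(33 + sqrt(222)/3) = 3927 + 119*sqrt(222)/3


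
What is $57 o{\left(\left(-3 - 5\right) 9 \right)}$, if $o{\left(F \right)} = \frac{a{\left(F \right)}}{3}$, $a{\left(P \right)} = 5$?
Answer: $95$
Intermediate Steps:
$o{\left(F \right)} = \frac{5}{3}$
$57 o{\left(\left(-3 - 5\right) 9 \right)} = 57 \cdot \frac{5}{3} = 95$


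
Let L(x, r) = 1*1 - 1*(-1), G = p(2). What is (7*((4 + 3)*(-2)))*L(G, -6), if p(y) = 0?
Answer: -196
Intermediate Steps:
G = 0
L(x, r) = 2 (L(x, r) = 1 + 1 = 2)
(7*((4 + 3)*(-2)))*L(G, -6) = (7*((4 + 3)*(-2)))*2 = (7*(7*(-2)))*2 = (7*(-14))*2 = -98*2 = -196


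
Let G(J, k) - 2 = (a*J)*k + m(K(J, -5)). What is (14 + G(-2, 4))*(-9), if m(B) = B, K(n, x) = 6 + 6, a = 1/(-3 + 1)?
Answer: -288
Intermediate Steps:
a = -½ (a = 1/(-2) = -½ ≈ -0.50000)
K(n, x) = 12
G(J, k) = 14 - J*k/2 (G(J, k) = 2 + ((-J/2)*k + 12) = 2 + (-J*k/2 + 12) = 2 + (12 - J*k/2) = 14 - J*k/2)
(14 + G(-2, 4))*(-9) = (14 + (14 - ½*(-2)*4))*(-9) = (14 + (14 + 4))*(-9) = (14 + 18)*(-9) = 32*(-9) = -288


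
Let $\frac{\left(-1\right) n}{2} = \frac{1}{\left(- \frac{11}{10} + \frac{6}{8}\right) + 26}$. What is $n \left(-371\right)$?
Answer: $\frac{14840}{513} \approx 28.928$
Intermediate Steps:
$n = - \frac{40}{513}$ ($n = - \frac{2}{\left(- \frac{11}{10} + \frac{6}{8}\right) + 26} = - \frac{2}{\left(\left(-11\right) \frac{1}{10} + 6 \cdot \frac{1}{8}\right) + 26} = - \frac{2}{\left(- \frac{11}{10} + \frac{3}{4}\right) + 26} = - \frac{2}{- \frac{7}{20} + 26} = - \frac{2}{\frac{513}{20}} = \left(-2\right) \frac{20}{513} = - \frac{40}{513} \approx -0.077973$)
$n \left(-371\right) = \left(- \frac{40}{513}\right) \left(-371\right) = \frac{14840}{513}$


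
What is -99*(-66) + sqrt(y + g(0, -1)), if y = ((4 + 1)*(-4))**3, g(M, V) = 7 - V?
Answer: 6534 + 6*I*sqrt(222) ≈ 6534.0 + 89.398*I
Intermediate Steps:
y = -8000 (y = (5*(-4))**3 = (-20)**3 = -8000)
-99*(-66) + sqrt(y + g(0, -1)) = -99*(-66) + sqrt(-8000 + (7 - 1*(-1))) = 6534 + sqrt(-8000 + (7 + 1)) = 6534 + sqrt(-8000 + 8) = 6534 + sqrt(-7992) = 6534 + 6*I*sqrt(222)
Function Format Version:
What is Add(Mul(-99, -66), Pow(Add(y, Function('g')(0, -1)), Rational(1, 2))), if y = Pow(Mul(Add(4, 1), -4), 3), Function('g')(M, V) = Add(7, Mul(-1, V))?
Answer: Add(6534, Mul(6, I, Pow(222, Rational(1, 2)))) ≈ Add(6534.0, Mul(89.398, I))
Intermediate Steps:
y = -8000 (y = Pow(Mul(5, -4), 3) = Pow(-20, 3) = -8000)
Add(Mul(-99, -66), Pow(Add(y, Function('g')(0, -1)), Rational(1, 2))) = Add(Mul(-99, -66), Pow(Add(-8000, Add(7, Mul(-1, -1))), Rational(1, 2))) = Add(6534, Pow(Add(-8000, Add(7, 1)), Rational(1, 2))) = Add(6534, Pow(Add(-8000, 8), Rational(1, 2))) = Add(6534, Pow(-7992, Rational(1, 2))) = Add(6534, Mul(6, I, Pow(222, Rational(1, 2))))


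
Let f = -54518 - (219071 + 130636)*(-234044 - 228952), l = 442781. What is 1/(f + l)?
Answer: 1/161913330435 ≈ 6.1761e-12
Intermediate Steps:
f = 161912887654 (f = -54518 - 349707*(-462996) = -54518 - 1*(-161912942172) = -54518 + 161912942172 = 161912887654)
1/(f + l) = 1/(161912887654 + 442781) = 1/161913330435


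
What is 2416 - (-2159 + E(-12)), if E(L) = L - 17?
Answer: 4604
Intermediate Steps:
E(L) = -17 + L
2416 - (-2159 + E(-12)) = 2416 - (-2159 + (-17 - 12)) = 2416 - (-2159 - 29) = 2416 - 1*(-2188) = 2416 + 2188 = 4604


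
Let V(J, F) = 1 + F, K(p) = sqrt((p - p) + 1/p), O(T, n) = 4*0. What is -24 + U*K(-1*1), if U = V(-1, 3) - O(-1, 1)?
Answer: -24 + 4*I ≈ -24.0 + 4.0*I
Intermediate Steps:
O(T, n) = 0
K(p) = sqrt(1/p) (K(p) = sqrt(0 + 1/p) = sqrt(1/p))
U = 4 (U = (1 + 3) - 1*0 = 4 + 0 = 4)
-24 + U*K(-1*1) = -24 + 4*sqrt(1/(-1*1)) = -24 + 4*sqrt(1/(-1)) = -24 + 4*sqrt(-1) = -24 + 4*I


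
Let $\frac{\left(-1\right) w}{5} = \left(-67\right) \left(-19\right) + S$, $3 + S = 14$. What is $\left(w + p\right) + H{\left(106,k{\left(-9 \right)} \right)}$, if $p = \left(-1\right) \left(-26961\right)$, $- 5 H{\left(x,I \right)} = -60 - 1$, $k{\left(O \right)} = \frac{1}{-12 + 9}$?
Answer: $\frac{102766}{5} \approx 20553.0$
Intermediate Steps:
$k{\left(O \right)} = - \frac{1}{3}$ ($k{\left(O \right)} = \frac{1}{-3} = - \frac{1}{3}$)
$H{\left(x,I \right)} = \frac{61}{5}$ ($H{\left(x,I \right)} = - \frac{-60 - 1}{5} = \left(- \frac{1}{5}\right) \left(-61\right) = \frac{61}{5}$)
$p = 26961$
$S = 11$ ($S = -3 + 14 = 11$)
$w = -6420$ ($w = - 5 \left(\left(-67\right) \left(-19\right) + 11\right) = - 5 \left(1273 + 11\right) = \left(-5\right) 1284 = -6420$)
$\left(w + p\right) + H{\left(106,k{\left(-9 \right)} \right)} = \left(-6420 + 26961\right) + \frac{61}{5} = 20541 + \frac{61}{5} = \frac{102766}{5}$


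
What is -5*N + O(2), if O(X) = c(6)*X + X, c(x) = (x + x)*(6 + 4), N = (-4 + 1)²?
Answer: 197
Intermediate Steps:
N = 9 (N = (-3)² = 9)
c(x) = 20*x (c(x) = (2*x)*10 = 20*x)
O(X) = 121*X (O(X) = (20*6)*X + X = 120*X + X = 121*X)
-5*N + O(2) = -5*9 + 121*2 = -45 + 242 = 197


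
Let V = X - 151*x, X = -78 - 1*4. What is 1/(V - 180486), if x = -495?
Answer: -1/105823 ≈ -9.4497e-6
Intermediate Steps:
X = -82 (X = -78 - 4 = -82)
V = 74663 (V = -82 - 151*(-495) = -82 + 74745 = 74663)
1/(V - 180486) = 1/(74663 - 180486) = 1/(-105823) = -1/105823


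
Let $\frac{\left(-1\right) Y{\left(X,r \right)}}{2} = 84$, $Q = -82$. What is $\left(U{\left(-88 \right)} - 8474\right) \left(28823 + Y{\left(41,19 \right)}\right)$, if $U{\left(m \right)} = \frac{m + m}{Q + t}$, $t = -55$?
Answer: $- \frac{33261635110}{137} \approx -2.4279 \cdot 10^{8}$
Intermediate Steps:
$Y{\left(X,r \right)} = -168$ ($Y{\left(X,r \right)} = \left(-2\right) 84 = -168$)
$U{\left(m \right)} = - \frac{2 m}{137}$ ($U{\left(m \right)} = \frac{m + m}{-82 - 55} = \frac{2 m}{-137} = 2 m \left(- \frac{1}{137}\right) = - \frac{2 m}{137}$)
$\left(U{\left(-88 \right)} - 8474\right) \left(28823 + Y{\left(41,19 \right)}\right) = \left(\left(- \frac{2}{137}\right) \left(-88\right) - 8474\right) \left(28823 - 168\right) = \left(\frac{176}{137} - 8474\right) 28655 = \left(- \frac{1160762}{137}\right) 28655 = - \frac{33261635110}{137}$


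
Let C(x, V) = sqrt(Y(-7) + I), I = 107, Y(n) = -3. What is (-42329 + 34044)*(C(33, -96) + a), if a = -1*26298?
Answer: 217878930 - 16570*sqrt(26) ≈ 2.1779e+8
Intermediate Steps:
a = -26298
C(x, V) = 2*sqrt(26) (C(x, V) = sqrt(-3 + 107) = sqrt(104) = 2*sqrt(26))
(-42329 + 34044)*(C(33, -96) + a) = (-42329 + 34044)*(2*sqrt(26) - 26298) = -8285*(-26298 + 2*sqrt(26)) = 217878930 - 16570*sqrt(26)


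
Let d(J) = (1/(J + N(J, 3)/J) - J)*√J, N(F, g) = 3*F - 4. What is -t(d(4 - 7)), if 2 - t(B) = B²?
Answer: -707/16 ≈ -44.188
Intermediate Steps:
N(F, g) = -4 + 3*F
d(J) = √J*(1/(J + (-4 + 3*J)/J) - J) (d(J) = (1/(J + (-4 + 3*J)/J) - J)*√J = √J*(1/(J + (-4 + 3*J)/J) - J))
t(B) = 2 - B²
-t(d(4 - 7)) = -(2 - ((4 - 7)^(3/2)*(5 - (4 - 7)² - 3*(4 - 7))/(-4 + (4 - 7)² + 3*(4 - 7)))²) = -(2 - ((-3)^(3/2)*(5 - 1*(-3)² - 3*(-3))/(-4 + (-3)² + 3*(-3)))²) = -(2 - ((-3*I*√3)*(5 - 1*9 + 9)/(-4 + 9 - 9))²) = -(2 - (-3*I*√3*(5 - 9 + 9)/(-4))²) = -(2 - (-3*I*√3*(-¼)*5)²) = -(2 - (15*I*√3/4)²) = -(2 - 1*(-675/16)) = -(2 + 675/16) = -1*707/16 = -707/16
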